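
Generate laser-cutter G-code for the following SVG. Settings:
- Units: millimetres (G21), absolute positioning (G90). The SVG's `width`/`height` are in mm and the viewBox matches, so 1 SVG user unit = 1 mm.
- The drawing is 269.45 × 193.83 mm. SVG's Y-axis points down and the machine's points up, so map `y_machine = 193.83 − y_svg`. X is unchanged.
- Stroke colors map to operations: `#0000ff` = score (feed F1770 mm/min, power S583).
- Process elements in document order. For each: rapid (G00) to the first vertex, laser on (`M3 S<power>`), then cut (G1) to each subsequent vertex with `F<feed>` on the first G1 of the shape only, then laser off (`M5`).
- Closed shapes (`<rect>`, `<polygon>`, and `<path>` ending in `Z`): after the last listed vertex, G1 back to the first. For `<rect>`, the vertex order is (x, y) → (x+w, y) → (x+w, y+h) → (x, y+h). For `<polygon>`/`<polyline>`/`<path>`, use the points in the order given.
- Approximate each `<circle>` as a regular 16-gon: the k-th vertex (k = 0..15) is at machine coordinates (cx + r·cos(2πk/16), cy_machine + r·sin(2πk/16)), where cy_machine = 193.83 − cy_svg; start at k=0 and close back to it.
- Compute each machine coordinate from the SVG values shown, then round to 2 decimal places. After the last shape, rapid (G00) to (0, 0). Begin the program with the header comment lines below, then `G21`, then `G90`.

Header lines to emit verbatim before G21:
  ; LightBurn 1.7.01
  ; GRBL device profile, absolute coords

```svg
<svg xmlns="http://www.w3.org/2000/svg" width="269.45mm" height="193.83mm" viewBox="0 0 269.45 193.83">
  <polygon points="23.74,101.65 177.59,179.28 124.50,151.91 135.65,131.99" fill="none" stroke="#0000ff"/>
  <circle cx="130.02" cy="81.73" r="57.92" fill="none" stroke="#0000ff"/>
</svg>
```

viewBox `0 0 269.45 193.83` with mm width/height → 1 unit = 1 mm. Flip: y_m = 193.83 − y_svg.

**Shape 1** — `<polygon>` closed polygon, stroke `#0000ff` → score (S583, F1770). Machine vertices: (23.74,92.18) → (177.59,14.55) → (124.50,41.92) → (135.65,61.84) → (23.74,92.18). Closed: final G1 returns to the first vertex.

**Shape 2** — `<circle>` circle, stroke `#0000ff` → score (S583, F1770). Machine vertices: (187.94,112.10) → (183.53,134.27) → (170.98,153.06) → (152.19,165.61) → (130.02,170.02) → (107.85,165.61) → (89.06,153.06) → (76.51,134.27) → (72.10,112.10) → (76.51,89.93) → (89.06,71.14) → (107.85,58.59) → (130.02,54.18) → (152.19,58.59) → (170.98,71.14) → (183.53,89.93) → (187.94,112.10). Closed: final G1 returns to the first vertex.

; LightBurn 1.7.01
; GRBL device profile, absolute coords
G21
G90
G00 X23.74 Y92.18
M3 S583
G1 X177.59 Y14.55 F1770
G1 X124.50 Y41.92
G1 X135.65 Y61.84
G1 X23.74 Y92.18
M5
G00 X187.94 Y112.10
M3 S583
G1 X183.53 Y134.27 F1770
G1 X170.98 Y153.06
G1 X152.19 Y165.61
G1 X130.02 Y170.02
G1 X107.85 Y165.61
G1 X89.06 Y153.06
G1 X76.51 Y134.27
G1 X72.10 Y112.10
G1 X76.51 Y89.93
G1 X89.06 Y71.14
G1 X107.85 Y58.59
G1 X130.02 Y54.18
G1 X152.19 Y58.59
G1 X170.98 Y71.14
G1 X183.53 Y89.93
G1 X187.94 Y112.10
M5
G00 X0.00 Y0.00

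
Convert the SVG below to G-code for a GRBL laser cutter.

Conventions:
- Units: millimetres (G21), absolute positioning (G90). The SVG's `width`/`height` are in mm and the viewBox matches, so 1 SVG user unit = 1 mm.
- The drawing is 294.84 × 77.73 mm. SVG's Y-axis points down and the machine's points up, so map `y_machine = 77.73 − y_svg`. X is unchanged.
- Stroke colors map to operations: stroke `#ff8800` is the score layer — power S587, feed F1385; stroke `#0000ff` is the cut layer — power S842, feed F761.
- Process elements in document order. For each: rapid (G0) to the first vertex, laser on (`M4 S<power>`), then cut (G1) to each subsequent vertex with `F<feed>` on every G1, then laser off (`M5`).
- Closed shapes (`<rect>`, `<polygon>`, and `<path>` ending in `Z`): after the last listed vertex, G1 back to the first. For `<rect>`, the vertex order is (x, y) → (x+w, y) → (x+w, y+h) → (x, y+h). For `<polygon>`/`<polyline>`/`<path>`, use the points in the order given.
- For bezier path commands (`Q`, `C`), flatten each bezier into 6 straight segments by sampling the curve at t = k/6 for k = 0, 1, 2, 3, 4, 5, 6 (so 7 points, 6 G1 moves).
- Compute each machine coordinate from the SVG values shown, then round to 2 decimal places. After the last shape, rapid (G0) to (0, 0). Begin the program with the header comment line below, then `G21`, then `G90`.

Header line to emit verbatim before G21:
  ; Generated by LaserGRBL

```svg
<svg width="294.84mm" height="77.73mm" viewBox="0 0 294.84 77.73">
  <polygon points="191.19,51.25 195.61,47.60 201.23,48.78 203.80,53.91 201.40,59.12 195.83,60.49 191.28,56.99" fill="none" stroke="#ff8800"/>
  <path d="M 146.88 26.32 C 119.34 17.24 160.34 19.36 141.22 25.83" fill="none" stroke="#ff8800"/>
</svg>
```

; Generated by LaserGRBL
G21
G90
G0 X191.19 Y26.48
M4 S587
G1 X195.61 Y30.13 F1385
G1 X201.23 Y28.95 F1385
G1 X203.80 Y23.82 F1385
G1 X201.40 Y18.61 F1385
G1 X195.83 Y17.24 F1385
G1 X191.28 Y20.74 F1385
G1 X191.19 Y26.48 F1385
M5
G0 X146.88 Y51.41
M4 S587
G1 X138.23 Y55.05 F1385
G1 X137.42 Y57.01 F1385
G1 X140.89 Y57.49 F1385
G1 X145.07 Y56.67 F1385
G1 X146.37 Y54.74 F1385
G1 X141.22 Y51.90 F1385
M5
G0 X0.00 Y0.00

viewBox `0 0 294.84 77.73` with mm width/height → 1 unit = 1 mm. Flip: y_m = 77.73 − y_svg.

**Shape 1** — `<polygon>` regular polygon, stroke `#ff8800` → score (S587, F1385). Machine vertices: (191.19,26.48) → (195.61,30.13) → (201.23,28.95) → (203.80,23.82) → (201.40,18.61) → (195.83,17.24) → (191.28,20.74) → (191.19,26.48). Closed: final G1 returns to the first vertex.

**Shape 2** — `<path>` cubic bezier, stroke `#ff8800` → score (S587, F1385). Control points (SVG): P0=(146.88,26.32), P1=(119.34,17.24), P2=(160.34,19.36), P3=(141.22,25.83); sampled at t=k/6. Machine vertices: (146.88,51.41) → (138.23,55.05) → (137.42,57.01) → (140.89,57.49) → (145.07,56.67) → (146.37,54.74) → (141.22,51.90). Open path.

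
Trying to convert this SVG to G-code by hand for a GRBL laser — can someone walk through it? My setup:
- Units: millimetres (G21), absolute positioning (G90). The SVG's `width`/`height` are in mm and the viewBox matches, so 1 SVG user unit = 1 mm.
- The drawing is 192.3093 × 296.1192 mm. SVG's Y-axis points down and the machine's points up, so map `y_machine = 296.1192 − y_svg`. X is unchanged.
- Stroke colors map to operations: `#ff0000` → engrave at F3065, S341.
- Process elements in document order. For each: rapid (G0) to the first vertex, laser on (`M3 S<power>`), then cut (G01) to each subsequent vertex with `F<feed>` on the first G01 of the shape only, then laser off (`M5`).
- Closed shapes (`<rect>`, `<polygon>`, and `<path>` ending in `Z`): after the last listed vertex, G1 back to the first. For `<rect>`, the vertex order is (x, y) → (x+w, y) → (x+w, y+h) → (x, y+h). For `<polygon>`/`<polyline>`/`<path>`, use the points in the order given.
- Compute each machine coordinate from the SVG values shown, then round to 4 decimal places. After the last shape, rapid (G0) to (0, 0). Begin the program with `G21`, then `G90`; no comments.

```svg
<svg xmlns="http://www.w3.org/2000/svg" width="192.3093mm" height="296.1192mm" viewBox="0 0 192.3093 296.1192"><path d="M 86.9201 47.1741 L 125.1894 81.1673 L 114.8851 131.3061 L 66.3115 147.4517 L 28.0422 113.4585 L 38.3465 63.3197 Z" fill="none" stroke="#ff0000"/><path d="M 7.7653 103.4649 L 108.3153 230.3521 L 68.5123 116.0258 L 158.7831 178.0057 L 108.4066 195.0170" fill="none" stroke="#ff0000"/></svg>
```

G21
G90
G0 X86.9201 Y248.9451
M3 S341
G01 X125.1894 Y214.9519 F3065
G01 X114.8851 Y164.8131
G01 X66.3115 Y148.6675
G01 X28.0422 Y182.6607
G01 X38.3465 Y232.7995
G01 X86.9201 Y248.9451
M5
G0 X7.7653 Y192.6543
M3 S341
G01 X108.3153 Y65.7671 F3065
G01 X68.5123 Y180.0934
G01 X158.7831 Y118.1135
G01 X108.4066 Y101.1022
M5
G0 X0.0000 Y0.0000

Since the viewBox matches the mm dimensions, user units are millimetres directly. The only transform is the Y-flip y_m = 296.1192 − y_svg.

Shape 1 is a regular polygon drawn with `<path>`. Its stroke #ff0000 means engrave at S341, F3065. After flipping Y the toolpath is (86.9201,248.9451) → (125.1894,214.9519) → (114.8851,164.8131) → (66.3115,148.6675) → (28.0422,182.6607) → (38.3465,232.7995) → (86.9201,248.9451), returning to the start.

Shape 2 is a open polyline drawn with `<path>`. Its stroke #ff0000 means engrave at S341, F3065. After flipping Y the toolpath is (7.7653,192.6543) → (108.3153,65.7671) → (68.5123,180.0934) → (158.7831,118.1135) → (108.4066,101.1022).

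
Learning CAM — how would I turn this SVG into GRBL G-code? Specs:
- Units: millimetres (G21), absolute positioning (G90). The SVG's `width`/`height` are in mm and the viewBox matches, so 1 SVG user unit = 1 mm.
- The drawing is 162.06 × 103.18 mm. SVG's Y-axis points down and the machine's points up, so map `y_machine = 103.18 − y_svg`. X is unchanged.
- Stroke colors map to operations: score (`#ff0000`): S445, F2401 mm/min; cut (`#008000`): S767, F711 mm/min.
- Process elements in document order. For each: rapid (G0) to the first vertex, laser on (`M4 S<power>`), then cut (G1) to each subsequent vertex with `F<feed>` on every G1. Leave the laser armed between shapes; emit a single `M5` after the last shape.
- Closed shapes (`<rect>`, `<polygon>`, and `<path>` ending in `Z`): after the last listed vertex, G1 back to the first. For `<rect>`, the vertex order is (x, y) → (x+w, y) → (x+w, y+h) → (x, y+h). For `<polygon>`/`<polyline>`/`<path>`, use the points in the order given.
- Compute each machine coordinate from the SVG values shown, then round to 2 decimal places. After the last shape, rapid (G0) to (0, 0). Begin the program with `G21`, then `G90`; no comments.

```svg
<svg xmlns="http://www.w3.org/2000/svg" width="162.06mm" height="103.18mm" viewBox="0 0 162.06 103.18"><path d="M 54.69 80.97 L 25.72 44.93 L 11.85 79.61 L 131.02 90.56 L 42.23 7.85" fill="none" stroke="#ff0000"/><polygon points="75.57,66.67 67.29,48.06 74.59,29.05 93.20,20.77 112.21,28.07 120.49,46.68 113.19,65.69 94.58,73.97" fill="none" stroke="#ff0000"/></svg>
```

Since the viewBox matches the mm dimensions, user units are millimetres directly. The only transform is the Y-flip y_m = 103.18 − y_svg.

Shape 1 is a open polyline drawn with `<path>`. Its stroke #ff0000 means score at S445, F2401. After flipping Y the toolpath is (54.69,22.21) → (25.72,58.25) → (11.85,23.57) → (131.02,12.62) → (42.23,95.33).

Shape 2 is a regular polygon drawn with `<polygon>`. Its stroke #ff0000 means score at S445, F2401. After flipping Y the toolpath is (75.57,36.51) → (67.29,55.12) → (74.59,74.13) → (93.20,82.41) → (112.21,75.11) → (120.49,56.50) → (113.19,37.49) → (94.58,29.21) → (75.57,36.51), returning to the start.

G21
G90
G0 X54.69 Y22.21
M4 S445
G1 X25.72 Y58.25 F2401
G1 X11.85 Y23.57 F2401
G1 X131.02 Y12.62 F2401
G1 X42.23 Y95.33 F2401
G0 X75.57 Y36.51
M4 S445
G1 X67.29 Y55.12 F2401
G1 X74.59 Y74.13 F2401
G1 X93.20 Y82.41 F2401
G1 X112.21 Y75.11 F2401
G1 X120.49 Y56.50 F2401
G1 X113.19 Y37.49 F2401
G1 X94.58 Y29.21 F2401
G1 X75.57 Y36.51 F2401
M5
G0 X0.00 Y0.00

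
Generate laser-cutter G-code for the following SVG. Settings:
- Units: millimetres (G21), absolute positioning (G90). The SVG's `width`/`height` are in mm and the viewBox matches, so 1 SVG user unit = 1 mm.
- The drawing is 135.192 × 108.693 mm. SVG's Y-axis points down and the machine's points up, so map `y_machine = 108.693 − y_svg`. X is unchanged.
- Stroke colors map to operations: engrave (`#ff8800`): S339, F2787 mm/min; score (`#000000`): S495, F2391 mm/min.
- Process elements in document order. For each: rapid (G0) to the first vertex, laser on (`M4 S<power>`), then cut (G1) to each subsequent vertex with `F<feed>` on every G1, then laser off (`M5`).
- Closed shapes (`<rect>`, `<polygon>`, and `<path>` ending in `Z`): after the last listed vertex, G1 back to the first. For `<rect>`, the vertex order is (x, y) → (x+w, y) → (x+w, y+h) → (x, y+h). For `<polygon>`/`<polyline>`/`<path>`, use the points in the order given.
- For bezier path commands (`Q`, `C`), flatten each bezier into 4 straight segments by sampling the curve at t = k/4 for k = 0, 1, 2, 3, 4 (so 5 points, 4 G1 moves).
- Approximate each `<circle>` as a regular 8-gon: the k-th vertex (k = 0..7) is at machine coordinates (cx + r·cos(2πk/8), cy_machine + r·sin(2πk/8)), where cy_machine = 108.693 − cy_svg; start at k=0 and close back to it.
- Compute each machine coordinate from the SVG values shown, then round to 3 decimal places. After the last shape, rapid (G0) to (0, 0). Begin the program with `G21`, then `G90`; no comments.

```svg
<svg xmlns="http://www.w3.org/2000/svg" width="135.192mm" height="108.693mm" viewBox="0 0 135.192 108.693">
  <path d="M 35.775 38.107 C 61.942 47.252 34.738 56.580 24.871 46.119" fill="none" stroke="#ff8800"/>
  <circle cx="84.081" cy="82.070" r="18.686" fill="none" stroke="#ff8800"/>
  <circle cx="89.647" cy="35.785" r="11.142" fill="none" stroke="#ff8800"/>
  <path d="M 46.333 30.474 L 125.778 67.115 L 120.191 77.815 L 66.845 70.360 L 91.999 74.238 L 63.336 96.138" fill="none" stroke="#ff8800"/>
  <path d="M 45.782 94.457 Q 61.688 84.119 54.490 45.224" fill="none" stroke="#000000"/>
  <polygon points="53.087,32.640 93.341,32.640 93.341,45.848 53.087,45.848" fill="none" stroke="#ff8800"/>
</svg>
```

1 u = 1 mm; y_m = 108.693 − y.

[1] `<path>` cubic bezier, #ff8800→engrave S339 F2787: (35.775,70.586) → (46.498,64.005) → (43.836,59.228) → (34.417,58.127) → (24.871,62.574)

[2] `<circle>` circle, #ff8800→engrave S339 F2787: (102.767,26.623) → (97.294,39.836) → (84.081,45.309) → (70.868,39.836) → (65.395,26.623) → (70.868,13.410) → (84.081,7.937) → (97.294,13.410) → (102.767,26.623) (closed)

[3] `<circle>` circle, #ff8800→engrave S339 F2787: (100.789,72.908) → (97.526,80.787) → (89.647,84.050) → (81.768,80.787) → (78.505,72.908) → (81.768,65.029) → (89.647,61.766) → (97.526,65.029) → (100.789,72.908) (closed)

[4] `<path>` open polyline, #ff8800→engrave S339 F2787: (46.333,78.219) → (125.778,41.578) → (120.191,30.878) → (66.845,38.333) → (91.999,34.455) → (63.336,12.555)

[5] `<path>` quadratic bezier, #000000→score S495 F2391: (45.782,14.236) → (52.291,21.190) → (55.912,31.713) → (56.645,45.806) → (54.490,63.469)

[6] `<polygon>` rectangle, #ff8800→engrave S339 F2787: (53.087,76.053) → (93.341,76.053) → (93.341,62.845) → (53.087,62.845) → (53.087,76.053) (closed)

G21
G90
G0 X35.775 Y70.586
M4 S339
G1 X46.498 Y64.005 F2787
G1 X43.836 Y59.228 F2787
G1 X34.417 Y58.127 F2787
G1 X24.871 Y62.574 F2787
M5
G0 X102.767 Y26.623
M4 S339
G1 X97.294 Y39.836 F2787
G1 X84.081 Y45.309 F2787
G1 X70.868 Y39.836 F2787
G1 X65.395 Y26.623 F2787
G1 X70.868 Y13.410 F2787
G1 X84.081 Y7.937 F2787
G1 X97.294 Y13.410 F2787
G1 X102.767 Y26.623 F2787
M5
G0 X100.789 Y72.908
M4 S339
G1 X97.526 Y80.787 F2787
G1 X89.647 Y84.050 F2787
G1 X81.768 Y80.787 F2787
G1 X78.505 Y72.908 F2787
G1 X81.768 Y65.029 F2787
G1 X89.647 Y61.766 F2787
G1 X97.526 Y65.029 F2787
G1 X100.789 Y72.908 F2787
M5
G0 X46.333 Y78.219
M4 S339
G1 X125.778 Y41.578 F2787
G1 X120.191 Y30.878 F2787
G1 X66.845 Y38.333 F2787
G1 X91.999 Y34.455 F2787
G1 X63.336 Y12.555 F2787
M5
G0 X45.782 Y14.236
M4 S495
G1 X52.291 Y21.190 F2391
G1 X55.912 Y31.713 F2391
G1 X56.645 Y45.806 F2391
G1 X54.490 Y63.469 F2391
M5
G0 X53.087 Y76.053
M4 S339
G1 X93.341 Y76.053 F2787
G1 X93.341 Y62.845 F2787
G1 X53.087 Y62.845 F2787
G1 X53.087 Y76.053 F2787
M5
G0 X0.000 Y0.000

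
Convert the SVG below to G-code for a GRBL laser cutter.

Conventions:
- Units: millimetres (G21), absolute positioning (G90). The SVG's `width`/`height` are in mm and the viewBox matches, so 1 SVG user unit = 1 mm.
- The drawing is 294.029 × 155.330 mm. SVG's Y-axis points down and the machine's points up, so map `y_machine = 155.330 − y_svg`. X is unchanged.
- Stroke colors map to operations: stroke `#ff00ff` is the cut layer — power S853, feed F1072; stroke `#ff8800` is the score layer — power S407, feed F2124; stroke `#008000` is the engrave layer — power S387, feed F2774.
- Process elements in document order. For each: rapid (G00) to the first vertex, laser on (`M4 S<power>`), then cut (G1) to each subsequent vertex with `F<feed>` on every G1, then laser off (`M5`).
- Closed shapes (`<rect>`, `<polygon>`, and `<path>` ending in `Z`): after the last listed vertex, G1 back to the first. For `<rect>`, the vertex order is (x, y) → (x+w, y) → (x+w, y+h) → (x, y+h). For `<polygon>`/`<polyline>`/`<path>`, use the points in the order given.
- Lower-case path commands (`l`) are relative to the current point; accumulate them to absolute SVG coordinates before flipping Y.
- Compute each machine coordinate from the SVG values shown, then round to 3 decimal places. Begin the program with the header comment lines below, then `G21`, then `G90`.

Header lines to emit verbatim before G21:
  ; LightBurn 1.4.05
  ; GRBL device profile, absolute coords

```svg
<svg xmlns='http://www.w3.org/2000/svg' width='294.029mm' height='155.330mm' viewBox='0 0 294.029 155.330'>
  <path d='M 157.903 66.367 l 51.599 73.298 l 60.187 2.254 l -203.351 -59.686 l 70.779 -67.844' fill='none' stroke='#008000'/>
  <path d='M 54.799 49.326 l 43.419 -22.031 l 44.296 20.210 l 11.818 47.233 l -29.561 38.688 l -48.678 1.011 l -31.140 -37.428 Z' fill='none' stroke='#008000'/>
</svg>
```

Since the viewBox matches the mm dimensions, user units are millimetres directly. The only transform is the Y-flip y_m = 155.330 − y_svg.

Shape 1 is a open polyline drawn with `<path>`. Its stroke #008000 means engrave at S387, F2774. After flipping Y the toolpath is (157.903,88.963) → (209.502,15.665) → (269.689,13.411) → (66.338,73.097) → (137.117,140.941).

Shape 2 is a regular polygon drawn with `<path>`. Its stroke #008000 means engrave at S387, F2774. After flipping Y the toolpath is (54.799,106.004) → (98.218,128.035) → (142.514,107.825) → (154.332,60.592) → (124.771,21.904) → (76.093,20.893) → (44.953,58.321) → (54.799,106.004), returning to the start.

; LightBurn 1.4.05
; GRBL device profile, absolute coords
G21
G90
G00 X157.903 Y88.963
M4 S387
G1 X209.502 Y15.665 F2774
G1 X269.689 Y13.411 F2774
G1 X66.338 Y73.097 F2774
G1 X137.117 Y140.941 F2774
M5
G00 X54.799 Y106.004
M4 S387
G1 X98.218 Y128.035 F2774
G1 X142.514 Y107.825 F2774
G1 X154.332 Y60.592 F2774
G1 X124.771 Y21.904 F2774
G1 X76.093 Y20.893 F2774
G1 X44.953 Y58.321 F2774
G1 X54.799 Y106.004 F2774
M5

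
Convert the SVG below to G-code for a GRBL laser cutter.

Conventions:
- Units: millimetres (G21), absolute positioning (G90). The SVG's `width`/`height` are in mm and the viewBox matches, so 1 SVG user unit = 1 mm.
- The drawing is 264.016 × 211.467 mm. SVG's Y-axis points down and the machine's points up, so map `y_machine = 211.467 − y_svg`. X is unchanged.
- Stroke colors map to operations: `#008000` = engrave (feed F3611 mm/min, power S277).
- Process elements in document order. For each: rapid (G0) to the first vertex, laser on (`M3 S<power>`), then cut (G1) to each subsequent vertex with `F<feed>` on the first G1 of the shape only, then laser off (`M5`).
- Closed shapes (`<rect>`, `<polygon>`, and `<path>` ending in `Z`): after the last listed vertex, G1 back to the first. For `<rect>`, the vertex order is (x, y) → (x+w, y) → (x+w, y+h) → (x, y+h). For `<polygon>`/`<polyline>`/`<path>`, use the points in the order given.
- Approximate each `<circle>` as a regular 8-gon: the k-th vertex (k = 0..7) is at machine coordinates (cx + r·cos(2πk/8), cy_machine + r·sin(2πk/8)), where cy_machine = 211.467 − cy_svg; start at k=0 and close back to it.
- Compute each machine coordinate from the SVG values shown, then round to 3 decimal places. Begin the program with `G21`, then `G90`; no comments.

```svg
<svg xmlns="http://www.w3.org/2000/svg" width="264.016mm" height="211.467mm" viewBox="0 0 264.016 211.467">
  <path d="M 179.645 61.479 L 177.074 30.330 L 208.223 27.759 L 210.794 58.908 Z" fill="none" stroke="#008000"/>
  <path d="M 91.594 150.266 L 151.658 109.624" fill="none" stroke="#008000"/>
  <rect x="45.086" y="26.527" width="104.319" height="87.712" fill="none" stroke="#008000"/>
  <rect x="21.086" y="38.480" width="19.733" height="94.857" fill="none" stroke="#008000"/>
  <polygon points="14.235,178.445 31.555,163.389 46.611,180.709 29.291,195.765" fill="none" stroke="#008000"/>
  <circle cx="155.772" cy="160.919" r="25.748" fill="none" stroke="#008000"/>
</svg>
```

viewBox `0 0 264.016 211.467` with mm width/height → 1 unit = 1 mm. Flip: y_m = 211.467 − y_svg.

**Shape 1** — `<path>` regular polygon, stroke `#008000` → engrave (S277, F3611). Machine vertices: (179.645,149.988) → (177.074,181.137) → (208.223,183.708) → (210.794,152.559) → (179.645,149.988). Closed: final G1 returns to the first vertex.

**Shape 2** — `<path>` line segment, stroke `#008000` → engrave (S277, F3611). Machine vertices: (91.594,61.201) → (151.658,101.843). Open path.

**Shape 3** — `<rect>` rectangle, stroke `#008000` → engrave (S277, F3611). Machine vertices: (45.086,184.940) → (149.405,184.940) → (149.405,97.228) → (45.086,97.228) → (45.086,184.940). Closed: final G1 returns to the first vertex.

**Shape 4** — `<rect>` rectangle, stroke `#008000` → engrave (S277, F3611). Machine vertices: (21.086,172.987) → (40.819,172.987) → (40.819,78.130) → (21.086,78.130) → (21.086,172.987). Closed: final G1 returns to the first vertex.

**Shape 5** — `<polygon>` regular polygon, stroke `#008000` → engrave (S277, F3611). Machine vertices: (14.235,33.022) → (31.555,48.078) → (46.611,30.758) → (29.291,15.702) → (14.235,33.022). Closed: final G1 returns to the first vertex.

**Shape 6** — `<circle>` circle, stroke `#008000` → engrave (S277, F3611). Machine vertices: (181.520,50.548) → (173.979,68.755) → (155.772,76.296) → (137.565,68.755) → (130.024,50.548) → (137.565,32.341) → (155.772,24.800) → (173.979,32.341) → (181.520,50.548). Closed: final G1 returns to the first vertex.

G21
G90
G0 X179.645 Y149.988
M3 S277
G1 X177.074 Y181.137 F3611
G1 X208.223 Y183.708
G1 X210.794 Y152.559
G1 X179.645 Y149.988
M5
G0 X91.594 Y61.201
M3 S277
G1 X151.658 Y101.843 F3611
M5
G0 X45.086 Y184.940
M3 S277
G1 X149.405 Y184.940 F3611
G1 X149.405 Y97.228
G1 X45.086 Y97.228
G1 X45.086 Y184.940
M5
G0 X21.086 Y172.987
M3 S277
G1 X40.819 Y172.987 F3611
G1 X40.819 Y78.130
G1 X21.086 Y78.130
G1 X21.086 Y172.987
M5
G0 X14.235 Y33.022
M3 S277
G1 X31.555 Y48.078 F3611
G1 X46.611 Y30.758
G1 X29.291 Y15.702
G1 X14.235 Y33.022
M5
G0 X181.520 Y50.548
M3 S277
G1 X173.979 Y68.755 F3611
G1 X155.772 Y76.296
G1 X137.565 Y68.755
G1 X130.024 Y50.548
G1 X137.565 Y32.341
G1 X155.772 Y24.800
G1 X173.979 Y32.341
G1 X181.520 Y50.548
M5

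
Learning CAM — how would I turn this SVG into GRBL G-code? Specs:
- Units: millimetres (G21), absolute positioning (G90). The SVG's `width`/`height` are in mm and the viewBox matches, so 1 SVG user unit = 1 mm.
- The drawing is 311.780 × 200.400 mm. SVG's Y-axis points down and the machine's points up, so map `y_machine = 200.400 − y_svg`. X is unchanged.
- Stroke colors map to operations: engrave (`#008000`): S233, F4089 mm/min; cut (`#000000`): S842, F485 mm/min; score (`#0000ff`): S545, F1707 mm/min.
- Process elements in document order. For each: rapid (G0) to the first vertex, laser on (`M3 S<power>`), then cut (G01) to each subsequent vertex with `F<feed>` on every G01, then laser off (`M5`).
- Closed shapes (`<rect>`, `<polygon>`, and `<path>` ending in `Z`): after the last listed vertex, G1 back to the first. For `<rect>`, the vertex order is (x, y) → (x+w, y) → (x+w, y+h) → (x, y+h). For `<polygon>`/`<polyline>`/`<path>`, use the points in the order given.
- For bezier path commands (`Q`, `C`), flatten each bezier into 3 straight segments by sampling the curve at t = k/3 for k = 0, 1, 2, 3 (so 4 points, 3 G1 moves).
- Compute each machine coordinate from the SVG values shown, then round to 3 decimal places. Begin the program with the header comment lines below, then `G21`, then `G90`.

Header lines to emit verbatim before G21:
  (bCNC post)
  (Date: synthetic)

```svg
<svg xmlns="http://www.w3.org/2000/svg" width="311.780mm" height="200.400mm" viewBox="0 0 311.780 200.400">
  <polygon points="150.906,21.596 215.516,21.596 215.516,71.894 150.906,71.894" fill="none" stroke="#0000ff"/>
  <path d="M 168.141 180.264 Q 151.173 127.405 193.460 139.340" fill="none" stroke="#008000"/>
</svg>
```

(bCNC post)
(Date: synthetic)
G21
G90
G0 X150.906 Y178.804
M3 S545
G01 X215.516 Y178.804 F1707
G01 X215.516 Y128.506 F1707
G01 X150.906 Y128.506 F1707
G01 X150.906 Y178.804 F1707
M5
G0 X168.141 Y20.136
M3 S233
G01 X163.413 Y48.176 F4089
G01 X171.853 Y61.817 F4089
G01 X193.460 Y61.060 F4089
M5

viewBox `0 0 311.780 200.400` with mm width/height → 1 unit = 1 mm. Flip: y_m = 200.400 − y_svg.

**Shape 1** — `<polygon>` rectangle, stroke `#0000ff` → score (S545, F1707). Machine vertices: (150.906,178.804) → (215.516,178.804) → (215.516,128.506) → (150.906,128.506) → (150.906,178.804). Closed: final G1 returns to the first vertex.

**Shape 2** — `<path>` quadratic bezier, stroke `#008000` → engrave (S233, F4089). Control points (SVG): P0=(168.141,180.264), P1=(151.173,127.405), P2=(193.460,139.340); sampled at t=k/3. Machine vertices: (168.141,20.136) → (163.413,48.176) → (171.853,61.817) → (193.460,61.060). Open path.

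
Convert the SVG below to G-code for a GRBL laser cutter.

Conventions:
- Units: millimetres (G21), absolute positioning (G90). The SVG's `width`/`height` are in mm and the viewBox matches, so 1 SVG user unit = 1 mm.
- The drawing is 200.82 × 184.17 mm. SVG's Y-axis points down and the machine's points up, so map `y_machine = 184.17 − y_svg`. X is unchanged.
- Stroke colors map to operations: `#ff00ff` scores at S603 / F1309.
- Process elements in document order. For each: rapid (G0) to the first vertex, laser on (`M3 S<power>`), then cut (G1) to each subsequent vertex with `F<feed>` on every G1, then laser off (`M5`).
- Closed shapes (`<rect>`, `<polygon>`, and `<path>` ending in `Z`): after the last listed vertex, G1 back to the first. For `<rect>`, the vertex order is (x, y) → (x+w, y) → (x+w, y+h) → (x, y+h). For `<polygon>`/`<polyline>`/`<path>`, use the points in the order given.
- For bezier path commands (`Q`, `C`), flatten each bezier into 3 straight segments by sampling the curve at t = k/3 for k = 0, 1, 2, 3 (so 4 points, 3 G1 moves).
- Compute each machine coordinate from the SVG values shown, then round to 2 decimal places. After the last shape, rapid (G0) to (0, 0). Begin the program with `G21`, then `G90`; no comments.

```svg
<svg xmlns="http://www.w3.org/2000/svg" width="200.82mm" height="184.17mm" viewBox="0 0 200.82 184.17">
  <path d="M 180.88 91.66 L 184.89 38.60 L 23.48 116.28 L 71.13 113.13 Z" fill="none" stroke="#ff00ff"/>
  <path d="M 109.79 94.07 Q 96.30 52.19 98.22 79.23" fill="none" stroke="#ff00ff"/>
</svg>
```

G21
G90
G0 X180.88 Y92.51
M3 S603
G1 X184.89 Y145.57 F1309
G1 X23.48 Y67.89 F1309
G1 X71.13 Y71.04 F1309
G1 X180.88 Y92.51 F1309
M5
G0 X109.79 Y90.10
M3 S603
G1 X102.51 Y110.36 F1309
G1 X98.65 Y115.31 F1309
G1 X98.22 Y104.94 F1309
M5
G0 X0.00 Y0.00

Since the viewBox matches the mm dimensions, user units are millimetres directly. The only transform is the Y-flip y_m = 184.17 − y_svg.

Shape 1 is a closed polygon drawn with `<path>`. Its stroke #ff00ff means score at S603, F1309. After flipping Y the toolpath is (180.88,92.51) → (184.89,145.57) → (23.48,67.89) → (71.13,71.04) → (180.88,92.51), returning to the start.

Shape 2 is a quadratic bezier drawn with `<path>`. Its stroke #ff00ff means score at S603, F1309. After flipping Y the toolpath is (109.79,90.10) → (102.51,110.36) → (98.65,115.31) → (98.22,104.94).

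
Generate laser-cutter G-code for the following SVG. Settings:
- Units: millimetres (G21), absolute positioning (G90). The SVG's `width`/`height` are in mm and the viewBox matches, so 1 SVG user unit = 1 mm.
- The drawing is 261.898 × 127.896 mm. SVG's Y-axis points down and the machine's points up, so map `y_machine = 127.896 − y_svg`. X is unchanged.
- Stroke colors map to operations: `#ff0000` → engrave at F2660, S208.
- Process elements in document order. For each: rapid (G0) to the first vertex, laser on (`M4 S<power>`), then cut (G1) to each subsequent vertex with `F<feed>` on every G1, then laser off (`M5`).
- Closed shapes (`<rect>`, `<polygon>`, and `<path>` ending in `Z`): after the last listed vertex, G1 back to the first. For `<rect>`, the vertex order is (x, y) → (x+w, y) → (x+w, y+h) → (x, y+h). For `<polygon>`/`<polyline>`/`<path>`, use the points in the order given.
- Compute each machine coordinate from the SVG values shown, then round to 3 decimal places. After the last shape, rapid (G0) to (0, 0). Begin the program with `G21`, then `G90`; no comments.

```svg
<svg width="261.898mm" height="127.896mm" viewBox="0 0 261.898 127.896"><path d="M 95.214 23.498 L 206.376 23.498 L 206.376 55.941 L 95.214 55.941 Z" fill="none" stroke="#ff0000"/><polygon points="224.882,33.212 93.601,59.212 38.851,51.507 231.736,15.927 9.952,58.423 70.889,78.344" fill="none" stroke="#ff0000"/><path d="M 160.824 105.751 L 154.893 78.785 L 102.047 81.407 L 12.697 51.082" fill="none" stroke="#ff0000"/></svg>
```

G21
G90
G0 X95.214 Y104.398
M4 S208
G1 X206.376 Y104.398 F2660
G1 X206.376 Y71.955 F2660
G1 X95.214 Y71.955 F2660
G1 X95.214 Y104.398 F2660
M5
G0 X224.882 Y94.684
M4 S208
G1 X93.601 Y68.684 F2660
G1 X38.851 Y76.389 F2660
G1 X231.736 Y111.969 F2660
G1 X9.952 Y69.473 F2660
G1 X70.889 Y49.552 F2660
G1 X224.882 Y94.684 F2660
M5
G0 X160.824 Y22.145
M4 S208
G1 X154.893 Y49.111 F2660
G1 X102.047 Y46.489 F2660
G1 X12.697 Y76.814 F2660
M5
G0 X0.000 Y0.000

viewBox `0 0 261.898 127.896` with mm width/height → 1 unit = 1 mm. Flip: y_m = 127.896 − y_svg.

**Shape 1** — `<path>` rectangle, stroke `#ff0000` → engrave (S208, F2660). Machine vertices: (95.214,104.398) → (206.376,104.398) → (206.376,71.955) → (95.214,71.955) → (95.214,104.398). Closed: final G1 returns to the first vertex.

**Shape 2** — `<polygon>` closed polygon, stroke `#ff0000` → engrave (S208, F2660). Machine vertices: (224.882,94.684) → (93.601,68.684) → (38.851,76.389) → (231.736,111.969) → (9.952,69.473) → (70.889,49.552) → (224.882,94.684). Closed: final G1 returns to the first vertex.

**Shape 3** — `<path>` open polyline, stroke `#ff0000` → engrave (S208, F2660). Machine vertices: (160.824,22.145) → (154.893,49.111) → (102.047,46.489) → (12.697,76.814). Open path.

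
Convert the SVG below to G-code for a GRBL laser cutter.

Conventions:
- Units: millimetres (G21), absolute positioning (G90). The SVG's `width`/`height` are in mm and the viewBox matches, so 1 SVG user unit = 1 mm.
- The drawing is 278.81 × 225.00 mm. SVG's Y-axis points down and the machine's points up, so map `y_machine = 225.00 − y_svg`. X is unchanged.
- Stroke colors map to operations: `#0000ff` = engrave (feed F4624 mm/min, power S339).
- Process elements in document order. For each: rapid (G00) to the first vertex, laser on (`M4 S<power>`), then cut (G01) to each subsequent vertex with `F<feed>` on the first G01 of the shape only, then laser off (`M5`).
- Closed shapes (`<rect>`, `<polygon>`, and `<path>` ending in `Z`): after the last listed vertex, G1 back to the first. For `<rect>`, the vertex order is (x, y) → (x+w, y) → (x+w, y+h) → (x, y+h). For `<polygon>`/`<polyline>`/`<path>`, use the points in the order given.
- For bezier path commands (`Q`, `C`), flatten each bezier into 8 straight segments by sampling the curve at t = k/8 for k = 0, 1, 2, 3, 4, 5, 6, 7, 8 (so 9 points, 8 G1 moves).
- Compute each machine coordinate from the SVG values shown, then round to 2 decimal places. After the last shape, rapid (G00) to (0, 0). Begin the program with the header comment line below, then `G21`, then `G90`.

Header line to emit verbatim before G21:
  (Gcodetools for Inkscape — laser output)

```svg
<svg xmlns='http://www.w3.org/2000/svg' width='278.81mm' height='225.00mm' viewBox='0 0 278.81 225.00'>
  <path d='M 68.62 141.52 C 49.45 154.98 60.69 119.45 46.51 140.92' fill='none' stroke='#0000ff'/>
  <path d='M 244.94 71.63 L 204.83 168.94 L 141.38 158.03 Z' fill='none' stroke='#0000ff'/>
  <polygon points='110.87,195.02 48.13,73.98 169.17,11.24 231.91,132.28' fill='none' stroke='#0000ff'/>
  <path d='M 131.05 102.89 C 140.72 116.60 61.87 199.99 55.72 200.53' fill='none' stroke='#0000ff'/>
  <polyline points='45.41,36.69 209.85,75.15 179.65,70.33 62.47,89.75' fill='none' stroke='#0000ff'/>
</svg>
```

(Gcodetools for Inkscape — laser output)
G21
G90
G00 X68.62 Y83.48
M4 S339
G01 X62.75 Y80.52 F4624
G01 X59.07 Y80.91
G01 X56.94 Y83.42
G01 X55.69 Y86.78
G01 X54.68 Y89.78
G01 X53.25 Y91.15
G01 X50.74 Y89.67
G01 X46.51 Y84.08
M5
G00 X244.94 Y153.37
M4 S339
G01 X204.83 Y56.06 F4624
G01 X141.38 Y66.97
G01 X244.94 Y153.37
M5
G00 X110.87 Y29.98
M4 S339
G01 X48.13 Y151.02 F4624
G01 X169.17 Y213.76
G01 X231.91 Y92.72
G01 X110.87 Y29.98
M5
G00 X131.05 Y122.11
M4 S339
G01 X130.84 Y114.00 F4624
G01 X124.22 Y101.15
G01 X113.09 Y85.33
G01 X99.32 Y68.35
G01 X84.81 Y51.99
G01 X71.44 Y38.03
G01 X61.12 Y28.26
G01 X55.72 Y24.47
M5
G00 X45.41 Y188.31
M4 S339
G01 X209.85 Y149.85 F4624
G01 X179.65 Y154.67
G01 X62.47 Y135.25
M5
G00 X0.00 Y0.00

Since the viewBox matches the mm dimensions, user units are millimetres directly. The only transform is the Y-flip y_m = 225.00 − y_svg.

Shape 1 is a cubic bezier drawn with `<path>`. Its stroke #0000ff means engrave at S339, F4624. After flipping Y the toolpath is (68.62,83.48) → (62.75,80.52) → (59.07,80.91) → (56.94,83.42) → (55.69,86.78) → (54.68,89.78) → (53.25,91.15) → (50.74,89.67) → (46.51,84.08).

Shape 2 is a closed polygon drawn with `<path>`. Its stroke #0000ff means engrave at S339, F4624. After flipping Y the toolpath is (244.94,153.37) → (204.83,56.06) → (141.38,66.97) → (244.94,153.37), returning to the start.

Shape 3 is a regular polygon drawn with `<polygon>`. Its stroke #0000ff means engrave at S339, F4624. After flipping Y the toolpath is (110.87,29.98) → (48.13,151.02) → (169.17,213.76) → (231.91,92.72) → (110.87,29.98), returning to the start.

Shape 4 is a cubic bezier drawn with `<path>`. Its stroke #0000ff means engrave at S339, F4624. After flipping Y the toolpath is (131.05,122.11) → (130.84,114.00) → (124.22,101.15) → (113.09,85.33) → (99.32,68.35) → (84.81,51.99) → (71.44,38.03) → (61.12,28.26) → (55.72,24.47).

Shape 5 is a open polyline drawn with `<polyline>`. Its stroke #0000ff means engrave at S339, F4624. After flipping Y the toolpath is (45.41,188.31) → (209.85,149.85) → (179.65,154.67) → (62.47,135.25).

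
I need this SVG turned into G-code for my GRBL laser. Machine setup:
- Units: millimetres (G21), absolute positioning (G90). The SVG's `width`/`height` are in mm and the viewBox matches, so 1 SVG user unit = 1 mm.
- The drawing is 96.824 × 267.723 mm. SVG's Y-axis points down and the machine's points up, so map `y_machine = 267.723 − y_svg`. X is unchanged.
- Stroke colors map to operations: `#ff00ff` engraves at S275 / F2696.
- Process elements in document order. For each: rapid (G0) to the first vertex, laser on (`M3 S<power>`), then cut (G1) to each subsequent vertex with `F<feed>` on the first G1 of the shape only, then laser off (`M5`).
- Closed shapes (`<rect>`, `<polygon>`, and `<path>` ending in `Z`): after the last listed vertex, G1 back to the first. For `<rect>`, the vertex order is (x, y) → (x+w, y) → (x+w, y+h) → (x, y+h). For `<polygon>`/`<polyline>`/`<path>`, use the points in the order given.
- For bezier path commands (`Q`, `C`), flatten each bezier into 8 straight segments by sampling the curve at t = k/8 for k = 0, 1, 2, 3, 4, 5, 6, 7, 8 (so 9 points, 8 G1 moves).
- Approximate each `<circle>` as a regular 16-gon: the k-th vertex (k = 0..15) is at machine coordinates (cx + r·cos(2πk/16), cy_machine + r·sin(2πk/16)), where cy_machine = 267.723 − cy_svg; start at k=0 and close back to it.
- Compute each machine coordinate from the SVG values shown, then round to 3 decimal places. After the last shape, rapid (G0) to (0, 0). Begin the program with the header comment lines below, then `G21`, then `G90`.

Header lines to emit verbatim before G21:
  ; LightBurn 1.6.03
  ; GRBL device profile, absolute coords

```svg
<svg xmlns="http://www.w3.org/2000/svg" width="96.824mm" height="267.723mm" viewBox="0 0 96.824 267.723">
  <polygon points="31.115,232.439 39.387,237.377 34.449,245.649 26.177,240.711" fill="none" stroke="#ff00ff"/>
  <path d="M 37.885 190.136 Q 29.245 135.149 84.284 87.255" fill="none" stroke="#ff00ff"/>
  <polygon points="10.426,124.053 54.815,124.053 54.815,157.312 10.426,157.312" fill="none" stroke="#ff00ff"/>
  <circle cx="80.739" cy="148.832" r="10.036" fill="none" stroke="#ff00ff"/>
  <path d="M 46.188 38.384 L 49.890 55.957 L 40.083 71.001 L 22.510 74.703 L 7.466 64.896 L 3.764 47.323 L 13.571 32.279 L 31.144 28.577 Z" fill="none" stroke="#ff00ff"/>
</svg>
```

; LightBurn 1.6.03
; GRBL device profile, absolute coords
G21
G90
G0 X31.115 Y35.284
M3 S275
G1 X39.387 Y30.346 F2696
G1 X34.449 Y22.074
G1 X26.177 Y27.012
G1 X31.115 Y35.284
M5
G0 X37.885 Y77.587
M3 S275
G1 X36.720 Y91.223 F2696
G1 X37.545 Y104.637
G1 X40.360 Y117.830
G1 X45.165 Y130.801
G1 X51.960 Y143.550
G1 X60.744 Y156.078
G1 X71.519 Y168.384
G1 X84.284 Y180.468
M5
G0 X10.426 Y143.670
M3 S275
G1 X54.815 Y143.670 F2696
G1 X54.815 Y110.411
G1 X10.426 Y110.411
G1 X10.426 Y143.670
M5
G0 X90.775 Y118.891
M3 S275
G1 X90.011 Y122.732 F2696
G1 X87.836 Y125.988
G1 X84.580 Y128.163
G1 X80.739 Y128.927
G1 X76.898 Y128.163
G1 X73.642 Y125.988
G1 X71.467 Y122.732
G1 X70.703 Y118.891
G1 X71.467 Y115.050
G1 X73.642 Y111.794
G1 X76.898 Y109.619
G1 X80.739 Y108.855
G1 X84.580 Y109.619
G1 X87.836 Y111.794
G1 X90.011 Y115.050
G1 X90.775 Y118.891
M5
G0 X46.188 Y229.339
M3 S275
G1 X49.890 Y211.766 F2696
G1 X40.083 Y196.722
G1 X22.510 Y193.020
G1 X7.466 Y202.827
G1 X3.764 Y220.400
G1 X13.571 Y235.444
G1 X31.144 Y239.146
G1 X46.188 Y229.339
M5
G0 X0.000 Y0.000

Since the viewBox matches the mm dimensions, user units are millimetres directly. The only transform is the Y-flip y_m = 267.723 − y_svg.

Shape 1 is a regular polygon drawn with `<polygon>`. Its stroke #ff00ff means engrave at S275, F2696. After flipping Y the toolpath is (31.115,35.284) → (39.387,30.346) → (34.449,22.074) → (26.177,27.012) → (31.115,35.284), returning to the start.

Shape 2 is a quadratic bezier drawn with `<path>`. Its stroke #ff00ff means engrave at S275, F2696. After flipping Y the toolpath is (37.885,77.587) → (36.720,91.223) → (37.545,104.637) → (40.360,117.830) → (45.165,130.801) → (51.960,143.550) → (60.744,156.078) → (71.519,168.384) → (84.284,180.468).

Shape 3 is a rectangle drawn with `<polygon>`. Its stroke #ff00ff means engrave at S275, F2696. After flipping Y the toolpath is (10.426,143.670) → (54.815,143.670) → (54.815,110.411) → (10.426,110.411) → (10.426,143.670), returning to the start.

Shape 4 is a circle drawn with `<circle>`. Its stroke #ff00ff means engrave at S275, F2696. After flipping Y the toolpath is (90.775,118.891) → (90.011,122.732) → (87.836,125.988) → (84.580,128.163) → (80.739,128.927) → (76.898,128.163) → (73.642,125.988) → (71.467,122.732) → (70.703,118.891) → (71.467,115.050) → (73.642,111.794) → (76.898,109.619) → (80.739,108.855) → (84.580,109.619) → (87.836,111.794) → (90.011,115.050) → (90.775,118.891), returning to the start.

Shape 5 is a regular polygon drawn with `<path>`. Its stroke #ff00ff means engrave at S275, F2696. After flipping Y the toolpath is (46.188,229.339) → (49.890,211.766) → (40.083,196.722) → (22.510,193.020) → (7.466,202.827) → (3.764,220.400) → (13.571,235.444) → (31.144,239.146) → (46.188,229.339), returning to the start.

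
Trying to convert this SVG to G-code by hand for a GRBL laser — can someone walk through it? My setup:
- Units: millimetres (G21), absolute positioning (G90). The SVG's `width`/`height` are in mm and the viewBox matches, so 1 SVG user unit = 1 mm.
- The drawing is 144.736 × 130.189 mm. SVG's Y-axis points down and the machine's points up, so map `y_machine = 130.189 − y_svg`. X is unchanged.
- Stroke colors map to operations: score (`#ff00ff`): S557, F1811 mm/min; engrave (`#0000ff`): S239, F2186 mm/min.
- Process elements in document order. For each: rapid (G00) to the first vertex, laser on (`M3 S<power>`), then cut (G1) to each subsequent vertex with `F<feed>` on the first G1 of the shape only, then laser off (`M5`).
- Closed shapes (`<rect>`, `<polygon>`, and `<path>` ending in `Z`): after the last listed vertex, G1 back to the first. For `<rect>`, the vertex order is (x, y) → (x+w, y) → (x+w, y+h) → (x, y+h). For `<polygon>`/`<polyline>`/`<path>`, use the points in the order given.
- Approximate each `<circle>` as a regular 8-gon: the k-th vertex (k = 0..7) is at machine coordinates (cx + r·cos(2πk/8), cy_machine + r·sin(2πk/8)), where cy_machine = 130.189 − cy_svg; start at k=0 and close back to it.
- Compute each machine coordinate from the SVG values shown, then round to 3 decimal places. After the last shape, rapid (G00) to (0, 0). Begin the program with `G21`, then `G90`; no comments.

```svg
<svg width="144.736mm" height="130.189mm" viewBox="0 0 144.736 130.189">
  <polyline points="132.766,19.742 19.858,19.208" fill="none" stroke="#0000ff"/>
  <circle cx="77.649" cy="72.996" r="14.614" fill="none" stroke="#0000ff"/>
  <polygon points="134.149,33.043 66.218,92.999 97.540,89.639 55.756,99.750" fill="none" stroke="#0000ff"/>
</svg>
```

Since the viewBox matches the mm dimensions, user units are millimetres directly. The only transform is the Y-flip y_m = 130.189 − y_svg.

Shape 1 is a line segment drawn with `<polyline>`. Its stroke #0000ff means engrave at S239, F2186. After flipping Y the toolpath is (132.766,110.447) → (19.858,110.981).

Shape 2 is a circle drawn with `<circle>`. Its stroke #0000ff means engrave at S239, F2186. After flipping Y the toolpath is (92.263,57.193) → (87.983,67.527) → (77.649,71.807) → (67.315,67.527) → (63.035,57.193) → (67.315,46.859) → (77.649,42.579) → (87.983,46.859) → (92.263,57.193), returning to the start.

Shape 3 is a closed polygon drawn with `<polygon>`. Its stroke #0000ff means engrave at S239, F2186. After flipping Y the toolpath is (134.149,97.146) → (66.218,37.190) → (97.540,40.550) → (55.756,30.439) → (134.149,97.146), returning to the start.

G21
G90
G00 X132.766 Y110.447
M3 S239
G1 X19.858 Y110.981 F2186
M5
G00 X92.263 Y57.193
M3 S239
G1 X87.983 Y67.527 F2186
G1 X77.649 Y71.807
G1 X67.315 Y67.527
G1 X63.035 Y57.193
G1 X67.315 Y46.859
G1 X77.649 Y42.579
G1 X87.983 Y46.859
G1 X92.263 Y57.193
M5
G00 X134.149 Y97.146
M3 S239
G1 X66.218 Y37.190 F2186
G1 X97.540 Y40.550
G1 X55.756 Y30.439
G1 X134.149 Y97.146
M5
G00 X0.000 Y0.000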